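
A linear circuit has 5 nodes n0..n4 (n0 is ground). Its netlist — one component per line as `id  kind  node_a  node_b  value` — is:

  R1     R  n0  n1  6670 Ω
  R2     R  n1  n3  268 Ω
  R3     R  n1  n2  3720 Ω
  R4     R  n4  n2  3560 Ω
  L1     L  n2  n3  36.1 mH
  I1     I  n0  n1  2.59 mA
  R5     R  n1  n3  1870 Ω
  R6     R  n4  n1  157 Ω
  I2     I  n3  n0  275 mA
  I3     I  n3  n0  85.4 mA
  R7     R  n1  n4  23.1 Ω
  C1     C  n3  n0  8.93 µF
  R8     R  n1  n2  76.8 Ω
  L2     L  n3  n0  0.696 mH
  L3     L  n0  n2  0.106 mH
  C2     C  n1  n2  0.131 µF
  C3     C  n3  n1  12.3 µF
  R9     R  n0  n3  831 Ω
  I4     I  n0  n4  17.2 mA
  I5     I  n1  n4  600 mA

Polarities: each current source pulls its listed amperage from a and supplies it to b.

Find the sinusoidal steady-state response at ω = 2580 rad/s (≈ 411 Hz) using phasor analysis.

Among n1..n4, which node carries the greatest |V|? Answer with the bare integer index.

MNA unknowns: 4 node voltages V₁..V_4
R1: Y=0.0001499+0.000j on G[0,1]
R2: Y=0.003731+0.000j on G[1,3]
R3: Y=0.0002688+0.000j on G[1,2]
R4: Y=0.0002809+0.000j on G[4,2]
L1: Y=0.000-0.01074j on G[2,3]
I1: z[0]−=0.00259, z[1]+=0.00259
R5: Y=0.0005348+0.000j on G[1,3]
R6: Y=0.006369+0.000j on G[4,1]
I2: z[3]−=0.275, z[0]+=0.275
I3: z[3]−=0.0854, z[0]+=0.0854
R7: Y=0.04329+0.000j on G[1,4]
C1: Y=0.000+0.02304j on G[3,0]
R8: Y=0.01302+0.000j on G[1,2]
L2: Y=0.000-0.5569j on G[3,0]
L3: Y=0.000-3.657j on G[0,2]
C2: Y=0.000+0.0003380j on G[1,2]
C3: Y=0.000+0.03173j on G[3,1]
R9: Y=0.001203+0.000j on G[0,3]
I4: z[0]−=0.0172, z[4]+=0.0172
I5: z[1]−=0.6, z[4]+=0.6
solve → V1=0.4045-0.9158j, V2=0.003283+0.0006346j, V3=-0.02419-0.6424j, V4=12.76-0.9107j

4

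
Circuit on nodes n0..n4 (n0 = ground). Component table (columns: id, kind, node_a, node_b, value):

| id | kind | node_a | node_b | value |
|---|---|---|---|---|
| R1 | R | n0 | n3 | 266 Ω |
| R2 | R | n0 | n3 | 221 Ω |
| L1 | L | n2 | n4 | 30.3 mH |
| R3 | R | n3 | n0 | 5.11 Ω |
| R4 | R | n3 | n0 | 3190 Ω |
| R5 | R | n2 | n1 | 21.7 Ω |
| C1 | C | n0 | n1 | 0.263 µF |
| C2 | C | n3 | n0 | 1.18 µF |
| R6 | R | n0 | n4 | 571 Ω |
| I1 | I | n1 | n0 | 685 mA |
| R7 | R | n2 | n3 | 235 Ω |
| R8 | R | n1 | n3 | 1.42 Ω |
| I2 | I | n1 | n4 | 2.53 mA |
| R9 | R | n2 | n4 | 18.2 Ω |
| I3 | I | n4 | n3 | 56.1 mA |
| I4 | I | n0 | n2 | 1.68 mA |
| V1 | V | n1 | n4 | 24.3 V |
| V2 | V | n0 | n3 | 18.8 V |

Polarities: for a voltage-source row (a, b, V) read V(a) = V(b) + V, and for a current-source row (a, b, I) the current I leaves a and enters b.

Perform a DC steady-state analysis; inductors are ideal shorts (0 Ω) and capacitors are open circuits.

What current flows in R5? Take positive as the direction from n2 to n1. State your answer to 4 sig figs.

-1.120 A

Apply KCL at each of the 4 non-ground nodes and solve the resulting linear system.
Node n1: branches {R5, C1, I1, R8, I2, V1} → V_1 = -19.59
Node n2: branches {L1, R5, R7, R9, I4} → V_2 = -43.89
Node n3: branches {R1, R2, R3, R4, C2, R7, R8, I3, V2} → V_3 = -18.80
Node n4: branches {L1, R6, I2, R9, I3, V1} → V_4 = -43.89
Source currents: i(L1)=1.228, i(V1)=-1.252, i(V2)=-3.234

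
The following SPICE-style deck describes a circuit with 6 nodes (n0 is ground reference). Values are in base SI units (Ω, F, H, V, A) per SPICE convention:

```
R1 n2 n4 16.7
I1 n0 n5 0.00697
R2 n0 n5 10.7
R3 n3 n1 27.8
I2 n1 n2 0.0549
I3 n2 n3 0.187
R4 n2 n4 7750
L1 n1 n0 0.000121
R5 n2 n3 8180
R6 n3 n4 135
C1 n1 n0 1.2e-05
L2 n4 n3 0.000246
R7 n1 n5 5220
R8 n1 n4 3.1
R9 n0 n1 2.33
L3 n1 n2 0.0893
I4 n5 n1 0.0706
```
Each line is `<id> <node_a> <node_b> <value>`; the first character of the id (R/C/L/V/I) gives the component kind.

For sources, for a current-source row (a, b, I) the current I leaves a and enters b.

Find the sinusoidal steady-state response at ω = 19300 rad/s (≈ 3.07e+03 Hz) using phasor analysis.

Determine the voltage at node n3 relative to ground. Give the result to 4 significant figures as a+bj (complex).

0.4300+0.8061j V

Apply KCL at each of the 5 non-ground nodes and solve the resulting linear system.
Node n1: branches {R3, I2, L1, C1, R7, R8, R9, L3, I4} → V_1 = 0.1357+0.06213j
Node n2: branches {R1, I2, I3, R4, R5, L3} → V_2 = -1.922-0.04271j
Node n3: branches {R3, I3, R5, R6, L2} → V_3 = 0.4300+0.8061j
Node n4: branches {R1, R4, R6, L2, R8} → V_4 = 0.2732-0.02454j
Node n5: branches {I1, R2, R7, I4} → V_5 = -0.6792+0.0001271j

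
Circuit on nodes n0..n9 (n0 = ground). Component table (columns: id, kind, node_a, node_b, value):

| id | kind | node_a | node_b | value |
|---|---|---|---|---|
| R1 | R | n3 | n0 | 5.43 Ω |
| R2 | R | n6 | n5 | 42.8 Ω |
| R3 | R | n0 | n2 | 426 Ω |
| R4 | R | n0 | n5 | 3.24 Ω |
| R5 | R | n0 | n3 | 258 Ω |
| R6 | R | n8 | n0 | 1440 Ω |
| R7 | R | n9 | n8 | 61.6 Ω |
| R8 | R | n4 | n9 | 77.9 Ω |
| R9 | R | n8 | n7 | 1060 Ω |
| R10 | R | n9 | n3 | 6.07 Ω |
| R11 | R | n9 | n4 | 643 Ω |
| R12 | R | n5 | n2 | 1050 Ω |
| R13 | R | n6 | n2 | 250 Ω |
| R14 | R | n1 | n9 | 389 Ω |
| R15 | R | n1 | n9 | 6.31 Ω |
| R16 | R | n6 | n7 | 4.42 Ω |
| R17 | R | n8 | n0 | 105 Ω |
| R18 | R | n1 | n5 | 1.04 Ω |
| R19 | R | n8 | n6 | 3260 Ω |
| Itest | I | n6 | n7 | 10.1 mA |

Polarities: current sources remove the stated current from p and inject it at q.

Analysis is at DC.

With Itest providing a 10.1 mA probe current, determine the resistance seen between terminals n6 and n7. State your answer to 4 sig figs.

MNA unknowns: 9 node voltages V₁..V_9
R1: Y=0.1842 on G[3,0]
R2: Y=0.02336 on G[6,5]
R3: Y=0.002347 on G[0,2]
R4: Y=0.3086 on G[0,5]
R5: Y=0.003876 on G[0,3]
R6: Y=0.0006944 on G[8,0]
R7: Y=0.01623 on G[9,8]
R8: Y=0.01284 on G[4,9]
R9: Y=0.0009434 on G[8,7]
R10: Y=0.1647 on G[9,3]
R11: Y=0.001555 on G[9,4]
R12: Y=0.0009524 on G[5,2]
R13: Y=0.004000 on G[6,2]
R14: Y=0.002571 on G[1,9]
R15: Y=0.1585 on G[1,9]
R16: Y=0.2262 on G[6,7]
R17: Y=0.009524 on G[8,0]
R18: Y=0.9615 on G[1,5]
R19: Y=0.0003067 on G[8,6]
Itest: z[6]−=0.0101, z[7]+=0.0101
solve → V1=-4.283e-05, V2=-0.0008697, V3=3.021e-05, V4=6.470e-05, V5=-6.084e-05, V6=-0.001573, V7=0.04290, V8=0.001481, V9=6.470e-05

R_eq = 4.403 Ω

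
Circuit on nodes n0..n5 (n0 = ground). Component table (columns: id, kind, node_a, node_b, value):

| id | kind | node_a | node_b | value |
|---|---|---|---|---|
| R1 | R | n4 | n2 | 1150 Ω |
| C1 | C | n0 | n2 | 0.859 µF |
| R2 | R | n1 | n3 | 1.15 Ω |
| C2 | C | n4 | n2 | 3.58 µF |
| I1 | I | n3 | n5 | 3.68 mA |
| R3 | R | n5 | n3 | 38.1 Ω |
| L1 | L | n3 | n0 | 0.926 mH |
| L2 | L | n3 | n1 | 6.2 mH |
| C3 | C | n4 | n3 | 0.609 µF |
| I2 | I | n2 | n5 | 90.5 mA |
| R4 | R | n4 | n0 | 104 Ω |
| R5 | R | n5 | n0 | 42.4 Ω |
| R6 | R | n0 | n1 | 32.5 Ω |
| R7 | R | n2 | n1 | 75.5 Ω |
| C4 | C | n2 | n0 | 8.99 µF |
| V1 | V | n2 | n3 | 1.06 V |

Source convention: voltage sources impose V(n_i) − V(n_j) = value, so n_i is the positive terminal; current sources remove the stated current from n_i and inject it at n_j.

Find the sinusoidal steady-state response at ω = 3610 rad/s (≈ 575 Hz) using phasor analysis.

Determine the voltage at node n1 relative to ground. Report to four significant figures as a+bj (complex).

MNA unknowns: 5 node voltages V₁..V_5 plus 1 source current (V1)
R1: Y=0.0008696+0.000j on G[4,2]
C1: Y=0.000+0.003101j on G[0,2]
R2: Y=0.8696+0.000j on G[1,3]
C2: Y=0.000+0.01292j on G[4,2]
I1: z[3]−=0.00368, z[5]+=0.00368
R3: Y=0.02625+0.000j on G[5,3]
L1: Y=0.000-0.2991j on G[3,0]
L2: Y=0.000-0.04468j on G[3,1]
C3: Y=0.000+0.002198j on G[4,3]
I2: z[2]−=0.0905, z[5]+=0.0905
R4: Y=0.009615+0.000j on G[4,0]
R5: Y=0.02358+0.000j on G[5,0]
R6: Y=0.03077+0.000j on G[0,1]
R7: Y=0.01325+0.000j on G[2,1]
C4: Y=0.000+0.03245j on G[2,0]
V1: row V2−V3=1.06, i_V1 at 2,3
solve → V1=0.1291-0.2116j, V2=1.178-0.2196j, V3=0.1181-0.2196j, V4=0.8176+0.2795j, V5=1.952-0.1156j
aux → i_V1=-0.1190-0.04601j

0.1291-0.2116j V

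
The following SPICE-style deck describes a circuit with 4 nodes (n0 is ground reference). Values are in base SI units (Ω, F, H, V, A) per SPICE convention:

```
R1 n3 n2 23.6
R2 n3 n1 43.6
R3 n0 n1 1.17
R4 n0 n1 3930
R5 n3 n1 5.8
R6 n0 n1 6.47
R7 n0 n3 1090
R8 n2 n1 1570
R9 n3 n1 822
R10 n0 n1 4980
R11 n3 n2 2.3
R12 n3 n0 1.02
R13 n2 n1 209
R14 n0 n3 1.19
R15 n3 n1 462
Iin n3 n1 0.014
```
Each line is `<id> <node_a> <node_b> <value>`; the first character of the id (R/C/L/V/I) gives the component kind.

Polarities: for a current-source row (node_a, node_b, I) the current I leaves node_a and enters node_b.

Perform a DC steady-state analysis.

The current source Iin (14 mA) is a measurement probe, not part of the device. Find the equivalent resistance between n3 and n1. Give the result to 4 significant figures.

MNA unknowns: 3 node voltages V₁..V_3
R1: Y=0.04237 on G[3,2]
R2: Y=0.02294 on G[3,1]
R3: Y=0.8547 on G[0,1]
R4: Y=0.0002545 on G[0,1]
R5: Y=0.1724 on G[3,1]
R6: Y=0.1546 on G[0,1]
R7: Y=0.0009174 on G[0,3]
R8: Y=0.0006369 on G[2,1]
R9: Y=0.001217 on G[3,1]
R10: Y=0.0002008 on G[0,1]
R11: Y=0.4348 on G[3,2]
R12: Y=0.9804 on G[3,0]
R13: Y=0.004785 on G[2,1]
R14: Y=0.8403 on G[0,3]
R15: Y=0.002165 on G[3,1]
Iin: z[3]−=0.014, z[1]+=0.014
solve → V1=0.01055, V2=-0.005664, V3=-0.005848

R_eq = 1.171 Ω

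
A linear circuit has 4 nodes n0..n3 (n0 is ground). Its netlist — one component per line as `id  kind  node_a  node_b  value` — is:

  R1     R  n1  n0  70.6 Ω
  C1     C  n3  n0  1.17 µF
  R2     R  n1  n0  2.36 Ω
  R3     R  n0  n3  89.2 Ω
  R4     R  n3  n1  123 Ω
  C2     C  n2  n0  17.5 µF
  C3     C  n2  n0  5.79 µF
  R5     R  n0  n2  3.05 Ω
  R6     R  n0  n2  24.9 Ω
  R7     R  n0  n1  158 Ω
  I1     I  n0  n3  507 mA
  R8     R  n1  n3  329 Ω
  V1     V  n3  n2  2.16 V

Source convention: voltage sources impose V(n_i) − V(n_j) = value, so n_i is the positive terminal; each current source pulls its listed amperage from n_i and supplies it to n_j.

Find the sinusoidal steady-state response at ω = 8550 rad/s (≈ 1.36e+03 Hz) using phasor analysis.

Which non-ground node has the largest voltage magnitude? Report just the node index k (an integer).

MNA unknowns: 3 node voltages V₁..V_3 plus 1 source current (V1)
R1: Y=0.01416+0.000j on G[1,0]
C1: Y=0.000+0.01000j on G[3,0]
R2: Y=0.4237+0.000j on G[1,0]
R3: Y=0.01121+0.000j on G[0,3]
R4: Y=0.008130+0.000j on G[3,1]
C2: Y=0.000+0.1496j on G[2,0]
C3: Y=0.000+0.04950j on G[2,0]
R5: Y=0.3279+0.000j on G[0,2]
R6: Y=0.04016+0.000j on G[0,2]
R7: Y=0.006329+0.000j on G[0,1]
I1: z[0]−=0.507, z[3]+=0.507
R8: Y=0.003040+0.000j on G[1,3]
V1: row V3−V2=2.16, i_V1 at 3,2
solve → V1=0.07484-0.01308j, V2=0.8913-0.5332j, V3=3.051-0.5332j
aux → i_V1=0.4342-0.01874j

3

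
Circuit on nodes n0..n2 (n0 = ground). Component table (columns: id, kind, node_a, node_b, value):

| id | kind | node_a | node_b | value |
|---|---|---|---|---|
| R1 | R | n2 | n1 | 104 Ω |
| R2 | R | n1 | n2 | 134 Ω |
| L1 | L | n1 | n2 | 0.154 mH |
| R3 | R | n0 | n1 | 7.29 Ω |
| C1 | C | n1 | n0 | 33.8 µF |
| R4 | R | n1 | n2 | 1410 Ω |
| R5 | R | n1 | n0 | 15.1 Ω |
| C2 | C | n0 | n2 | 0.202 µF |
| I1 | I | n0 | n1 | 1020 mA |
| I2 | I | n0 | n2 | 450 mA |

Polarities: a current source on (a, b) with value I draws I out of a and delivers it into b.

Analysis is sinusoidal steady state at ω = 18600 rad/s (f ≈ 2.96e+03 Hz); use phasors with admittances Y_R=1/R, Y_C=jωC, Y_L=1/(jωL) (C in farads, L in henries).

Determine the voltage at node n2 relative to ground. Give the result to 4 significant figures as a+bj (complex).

MNA unknowns: 2 node voltages V₁..V_2
R1: Y=0.009615+0.000j on G[2,1]
R2: Y=0.007463+0.000j on G[1,2]
L1: Y=0.000-0.3491j on G[1,2]
R3: Y=0.1372+0.000j on G[0,1]
C1: Y=0.000+0.6287j on G[1,0]
R4: Y=0.0007092+0.000j on G[1,2]
R5: Y=0.06623+0.000j on G[1,0]
C2: Y=0.000+0.003757j on G[0,2]
I1: z[0]−=1.02, z[1]+=1.02
I2: z[0]−=0.45, z[2]+=0.45
solve → V1=0.6793-2.113j, V2=0.7524-0.8372j

0.7524-0.8372j V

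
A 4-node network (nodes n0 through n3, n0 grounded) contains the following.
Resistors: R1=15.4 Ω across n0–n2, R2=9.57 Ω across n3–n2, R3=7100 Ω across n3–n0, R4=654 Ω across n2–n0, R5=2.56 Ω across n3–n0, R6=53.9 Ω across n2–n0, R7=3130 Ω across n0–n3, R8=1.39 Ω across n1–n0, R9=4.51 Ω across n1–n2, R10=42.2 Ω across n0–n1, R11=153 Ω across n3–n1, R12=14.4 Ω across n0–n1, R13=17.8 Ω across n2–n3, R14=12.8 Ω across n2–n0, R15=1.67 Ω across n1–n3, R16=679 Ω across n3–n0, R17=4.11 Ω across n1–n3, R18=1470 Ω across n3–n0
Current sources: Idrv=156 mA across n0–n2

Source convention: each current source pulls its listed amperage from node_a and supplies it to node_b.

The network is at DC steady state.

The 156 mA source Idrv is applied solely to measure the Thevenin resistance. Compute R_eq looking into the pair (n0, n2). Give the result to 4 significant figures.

Apply KCL at each of the 3 non-ground nodes and solve the resulting linear system.
Node n1: branches {R8, R9, R10, R11, R12, R15, R17} → V_1 = 0.08023
Node n2: branches {R1, R2, R4, R6, R9, R13, R14, Idrv} → V_2 = 0.3445
Node n3: branches {R2, R3, R5, R7, R11, R13, R15, R16, R17, R18} → V_3 = 0.08801

R_eq = 2.208 Ω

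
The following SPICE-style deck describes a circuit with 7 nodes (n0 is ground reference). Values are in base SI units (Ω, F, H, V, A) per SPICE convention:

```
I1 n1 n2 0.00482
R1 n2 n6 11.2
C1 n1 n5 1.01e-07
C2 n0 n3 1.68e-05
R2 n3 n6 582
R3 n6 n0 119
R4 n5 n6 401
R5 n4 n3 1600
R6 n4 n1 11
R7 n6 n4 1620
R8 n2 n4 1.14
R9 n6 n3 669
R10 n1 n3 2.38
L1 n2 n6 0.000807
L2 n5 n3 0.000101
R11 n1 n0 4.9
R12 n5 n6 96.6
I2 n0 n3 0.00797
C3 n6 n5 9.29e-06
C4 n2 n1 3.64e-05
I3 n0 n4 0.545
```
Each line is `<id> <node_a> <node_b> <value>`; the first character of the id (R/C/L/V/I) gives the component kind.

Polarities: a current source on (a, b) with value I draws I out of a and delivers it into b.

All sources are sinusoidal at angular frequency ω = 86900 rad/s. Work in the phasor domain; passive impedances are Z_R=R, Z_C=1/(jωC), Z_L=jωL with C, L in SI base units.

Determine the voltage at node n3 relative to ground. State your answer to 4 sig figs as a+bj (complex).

Element admittances at ω=86900 rad/s:
  I1: injects 0.00482 A into n2 (from n1)
  Y(R1) = 0.08929+0.000j S between n2,n6
  Y(C1) = 0.000+0.008777j S between n1,n5
  Y(C2) = 0.000+1.460j S between n0,n3
  Y(R2) = 0.001718+0.000j S between n3,n6
  Y(R3) = 0.008403+0.000j S between n6,n0
  Y(R4) = 0.002494+0.000j S between n5,n6
  Y(R5) = 0.0006250+0.000j S between n4,n3
  Y(R6) = 0.09091+0.000j S between n4,n1
  Y(R7) = 0.0006173+0.000j S between n6,n4
  Y(R8) = 0.8772+0.000j S between n2,n4
  Y(R9) = 0.001495+0.000j S between n6,n3
  Y(R10) = 0.4202+0.000j S between n1,n3
  Y(L1) = 0.000-0.01426j S between n2,n6
  Y(L2) = 0.000-0.1139j S between n5,n3
  Y(R11) = 0.2041+0.000j S between n1,n0
  Y(R12) = 0.01035+0.000j S between n5,n6
  I2: injects 0.00797 A into n3 (from n0)
  Y(C3) = 0.000+0.8073j S between n6,n5
  Y(C4) = 0.000+3.163j S between n2,n1
  I3: injects 0.545 A into n4 (from n0)
Assemble and solve the 6×6 MNA system:
  V(n1)=0.8081-0.1241j  V(n2)=0.8238-0.2670j  V(n3)=0.01697-0.2642j  V(n4)=1.384-0.2534j  V(n5)=0.3256+0.1189j  V(n6)=0.2776+0.06669j

0.01697-0.2642j V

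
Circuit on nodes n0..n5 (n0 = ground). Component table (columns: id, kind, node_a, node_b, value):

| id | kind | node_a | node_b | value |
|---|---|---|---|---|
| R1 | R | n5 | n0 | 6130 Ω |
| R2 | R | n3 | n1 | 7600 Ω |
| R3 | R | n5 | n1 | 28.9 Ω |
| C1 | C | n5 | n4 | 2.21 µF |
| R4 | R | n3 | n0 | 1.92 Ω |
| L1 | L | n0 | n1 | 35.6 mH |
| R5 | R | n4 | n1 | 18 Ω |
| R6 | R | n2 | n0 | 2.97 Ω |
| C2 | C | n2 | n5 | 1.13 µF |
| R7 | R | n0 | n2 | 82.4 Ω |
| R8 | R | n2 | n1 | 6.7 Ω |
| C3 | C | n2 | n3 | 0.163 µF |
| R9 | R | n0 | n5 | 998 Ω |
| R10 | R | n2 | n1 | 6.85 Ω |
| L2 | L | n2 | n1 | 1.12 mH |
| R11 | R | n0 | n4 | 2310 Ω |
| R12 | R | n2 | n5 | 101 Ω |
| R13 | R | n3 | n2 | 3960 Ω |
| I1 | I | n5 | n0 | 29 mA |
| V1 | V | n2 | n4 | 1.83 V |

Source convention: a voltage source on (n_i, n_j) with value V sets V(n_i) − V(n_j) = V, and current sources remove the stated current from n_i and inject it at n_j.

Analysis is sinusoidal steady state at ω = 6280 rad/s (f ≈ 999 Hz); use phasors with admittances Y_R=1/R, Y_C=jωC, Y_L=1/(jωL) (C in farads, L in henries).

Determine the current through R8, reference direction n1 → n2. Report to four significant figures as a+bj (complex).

-0.04459-0.02000j A

MNA unknowns: 5 node voltages V₁..V_5 plus 1 source current (V1)
R1: Y=0.0001631+0.000j on G[5,0]
R2: Y=0.0001316+0.000j on G[3,1]
R3: Y=0.03460+0.000j on G[5,1]
C1: Y=0.000+0.01388j on G[5,4]
R4: Y=0.5208+0.000j on G[3,0]
L1: Y=0.000-0.004473j on G[0,1]
R5: Y=0.05556+0.000j on G[4,1]
R6: Y=0.3367+0.000j on G[2,0]
C2: Y=0.000+0.007096j on G[2,5]
R7: Y=0.01214+0.000j on G[0,2]
R8: Y=0.1493+0.000j on G[2,1]
C3: Y=0.000+0.001024j on G[2,3]
R9: Y=0.001002+0.000j on G[0,5]
R10: Y=0.1460+0.000j on G[2,1]
L2: Y=0.000-0.1422j on G[2,1]
R11: Y=0.0004329+0.000j on G[0,4]
R12: Y=0.009901+0.000j on G[2,5]
R13: Y=0.0002525+0.000j on G[3,2]
I1: z[5]−=0.029, z[0]+=0.029
V1: row V2−V4=1.83, i_V1 at 2,4
solve → V1=-0.3741-0.1378j, V2=-0.07536-0.003780j, V3=-0.0001239-0.0001844j, V4=-1.905-0.003780j, V5=-1.035-0.2208j
aux → i_V1=-0.08891-0.004644j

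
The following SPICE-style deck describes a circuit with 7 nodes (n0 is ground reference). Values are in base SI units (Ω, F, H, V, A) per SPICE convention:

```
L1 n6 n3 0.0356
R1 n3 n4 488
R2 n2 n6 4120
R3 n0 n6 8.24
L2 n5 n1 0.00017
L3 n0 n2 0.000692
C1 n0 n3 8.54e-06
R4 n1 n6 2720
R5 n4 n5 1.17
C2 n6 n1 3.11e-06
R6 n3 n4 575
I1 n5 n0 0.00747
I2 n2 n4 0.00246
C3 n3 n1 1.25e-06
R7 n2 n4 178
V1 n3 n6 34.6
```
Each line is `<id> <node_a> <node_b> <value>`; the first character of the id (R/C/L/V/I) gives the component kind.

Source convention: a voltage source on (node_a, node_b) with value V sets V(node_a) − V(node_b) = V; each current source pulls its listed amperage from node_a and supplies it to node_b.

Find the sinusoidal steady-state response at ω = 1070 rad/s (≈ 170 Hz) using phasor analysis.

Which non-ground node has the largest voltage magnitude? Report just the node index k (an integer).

3

MNA unknowns: 6 node voltages V₁..V_6 plus 1 source current (V1)
L1: Y=0.000-0.02625j on G[6,3]
R1: Y=0.002049+0.000j on G[3,4]
R2: Y=0.0002427+0.000j on G[2,6]
R3: Y=0.1214+0.000j on G[0,6]
L2: Y=0.000-5.498j on G[5,1]
L3: Y=0.000-1.351j on G[0,2]
C1: Y=0.000+0.009138j on G[0,3]
R4: Y=0.0003676+0.000j on G[1,6]
R5: Y=0.8547+0.000j on G[4,5]
C2: Y=0.000+0.003328j on G[6,1]
R6: Y=0.001739+0.000j on G[3,4]
I1: z[5]−=0.00747, z[0]+=0.00747
I2: z[2]−=0.00246, z[4]+=0.00246
C3: Y=0.000+0.001338j on G[3,1]
R7: Y=0.005618+0.000j on G[2,4]
V1: row V3−V6=34.6, i_V1 at 3,6
solve → V1=12.46-2.612j, V2=0.01144+0.04987j, V3=33.80-2.418j, V4=12.47-2.593j, V5=12.46-2.611j, V6=-0.7986-2.418j
aux → i_V1=-0.1026+0.5703j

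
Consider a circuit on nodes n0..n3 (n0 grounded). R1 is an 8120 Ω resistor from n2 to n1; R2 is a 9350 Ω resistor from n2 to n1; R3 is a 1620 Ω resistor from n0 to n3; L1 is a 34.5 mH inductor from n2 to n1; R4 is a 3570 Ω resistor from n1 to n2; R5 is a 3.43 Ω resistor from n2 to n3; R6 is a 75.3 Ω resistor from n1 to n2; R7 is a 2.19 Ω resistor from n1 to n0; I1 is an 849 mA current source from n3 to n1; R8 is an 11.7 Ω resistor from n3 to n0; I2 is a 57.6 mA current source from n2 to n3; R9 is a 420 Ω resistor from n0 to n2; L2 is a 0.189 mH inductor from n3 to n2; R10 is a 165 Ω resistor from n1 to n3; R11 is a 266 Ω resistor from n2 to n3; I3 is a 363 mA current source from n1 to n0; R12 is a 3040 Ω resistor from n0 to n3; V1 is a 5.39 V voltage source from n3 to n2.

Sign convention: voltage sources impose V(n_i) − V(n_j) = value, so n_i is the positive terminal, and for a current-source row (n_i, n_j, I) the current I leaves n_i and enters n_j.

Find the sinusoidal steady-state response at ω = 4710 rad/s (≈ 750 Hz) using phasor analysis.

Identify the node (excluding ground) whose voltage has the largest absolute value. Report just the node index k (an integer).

2

MNA unknowns: 3 node voltages V₁..V_3 plus 1 source current (V1)
R1: Y=0.0001232+0.000j on G[2,1]
R2: Y=0.0001070+0.000j on G[2,1]
R3: Y=0.0006173+0.000j on G[0,3]
L1: Y=0.000-0.006154j on G[2,1]
R4: Y=0.0002801+0.000j on G[1,2]
R5: Y=0.2915+0.000j on G[2,3]
R6: Y=0.01328+0.000j on G[1,2]
R7: Y=0.4566+0.000j on G[1,0]
I1: z[3]−=0.849, z[1]+=0.849
R8: Y=0.08547+0.000j on G[3,0]
I2: z[2]−=0.0576, z[3]+=0.0576
R9: Y=0.002381+0.000j on G[0,2]
L2: Y=0.000-1.123j on G[3,2]
R10: Y=0.006061+0.000j on G[1,3]
R11: Y=0.003759+0.000j on G[2,3]
I3: z[1]−=0.363, z[0]+=0.363
R12: Y=0.0003289+0.000j on G[0,3]
V1: row V3−V2=5.39, i_V1 at 3,2
solve → V1=0.5673+0.1363j, V2=-12.25-0.7011j, V3=-6.861-0.7011j
aux → i_V1=-1.745+6.121j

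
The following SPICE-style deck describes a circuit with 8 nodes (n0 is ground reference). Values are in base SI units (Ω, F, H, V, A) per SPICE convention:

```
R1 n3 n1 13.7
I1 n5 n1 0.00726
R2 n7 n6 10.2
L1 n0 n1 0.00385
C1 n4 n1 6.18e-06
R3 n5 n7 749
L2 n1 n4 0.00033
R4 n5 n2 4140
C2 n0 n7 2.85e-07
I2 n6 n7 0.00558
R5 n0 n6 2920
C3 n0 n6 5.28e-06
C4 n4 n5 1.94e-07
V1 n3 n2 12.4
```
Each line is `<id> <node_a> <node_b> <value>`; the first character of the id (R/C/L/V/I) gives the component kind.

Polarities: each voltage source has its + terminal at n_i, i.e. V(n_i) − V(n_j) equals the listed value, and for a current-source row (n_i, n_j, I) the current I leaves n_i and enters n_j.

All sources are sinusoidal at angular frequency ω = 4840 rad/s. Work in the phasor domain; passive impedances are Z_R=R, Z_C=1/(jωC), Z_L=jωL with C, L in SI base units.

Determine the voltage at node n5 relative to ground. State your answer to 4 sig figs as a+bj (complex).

-4.629+3.052j V

Apply KCL at each of the 7 non-ground nodes and solve the resulting linear system.
Node n1: branches {R1, I1, L1, C1, L2} → V_1 = 0.06917+0.1184j
Node n2: branches {R4, V1} → V_2 = -12.31+0.1281j
Node n3: branches {R1, V1} → V_3 = 0.09457+0.1281j
Node n4: branches {C1, L2, C4} → V_4 = 0.07658+0.1138j
Node n5: branches {I1, R3, R4, C4} → V_5 = -4.629+3.052j
Node n6: branches {R2, I2, R5, C3} → V_6 = 0.1350+0.2358j
Node n7: branches {R2, R3, C2, I2} → V_7 = 0.1309+0.2718j
Source currents: i(V1)=-0.001854-0.0007063j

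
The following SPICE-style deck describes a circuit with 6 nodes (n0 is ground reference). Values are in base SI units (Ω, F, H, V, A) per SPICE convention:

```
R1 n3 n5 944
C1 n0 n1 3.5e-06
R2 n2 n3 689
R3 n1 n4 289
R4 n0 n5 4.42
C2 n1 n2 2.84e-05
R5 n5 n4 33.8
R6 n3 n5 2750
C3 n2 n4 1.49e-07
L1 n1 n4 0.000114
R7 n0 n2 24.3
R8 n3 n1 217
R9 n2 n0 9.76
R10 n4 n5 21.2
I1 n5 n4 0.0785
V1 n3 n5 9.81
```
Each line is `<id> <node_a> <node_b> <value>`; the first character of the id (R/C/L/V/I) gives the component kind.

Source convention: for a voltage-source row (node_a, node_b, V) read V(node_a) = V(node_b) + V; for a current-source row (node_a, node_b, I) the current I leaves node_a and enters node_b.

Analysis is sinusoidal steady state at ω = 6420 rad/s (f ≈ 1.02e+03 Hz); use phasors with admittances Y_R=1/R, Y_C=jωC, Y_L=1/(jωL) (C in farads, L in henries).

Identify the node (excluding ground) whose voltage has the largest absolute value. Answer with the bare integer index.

Element admittances at ω=6420 rad/s:
  Y(R1) = 0.001059+0.000j S between n3,n5
  Y(C1) = 0.000+0.02247j S between n0,n1
  Y(R2) = 0.001451+0.000j S between n2,n3
  Y(R3) = 0.003460+0.000j S between n1,n4
  Y(R4) = 0.2262+0.000j S between n0,n5
  Y(C2) = 0.000+0.1823j S between n1,n2
  Y(R5) = 0.02959+0.000j S between n5,n4
  Y(R6) = 0.0003636+0.000j S between n3,n5
  Y(C3) = 0.000+0.0009566j S between n2,n4
  Y(L1) = 0.000-1.366j S between n1,n4
  Y(R7) = 0.04115+0.000j S between n0,n2
  Y(R8) = 0.004608+0.000j S between n3,n1
  Y(R9) = 0.1025+0.000j S between n2,n0
  Y(R10) = 0.04717+0.000j S between n4,n5
  I1: injects 0.0785 A into n4 (from n5)
  V1: constraint V(n3)−V(n5) = 9.81
Assemble and solve the 6×6 MNA system:
  V(n1)=0.4844-0.2625j  V(n2)=0.4618+0.02789j  V(n3)=9.491-0.06582j  V(n4)=0.4741-0.2498j  V(n5)=-0.3192-0.06582j
  i(V1)=-0.06857-0.0007704j

3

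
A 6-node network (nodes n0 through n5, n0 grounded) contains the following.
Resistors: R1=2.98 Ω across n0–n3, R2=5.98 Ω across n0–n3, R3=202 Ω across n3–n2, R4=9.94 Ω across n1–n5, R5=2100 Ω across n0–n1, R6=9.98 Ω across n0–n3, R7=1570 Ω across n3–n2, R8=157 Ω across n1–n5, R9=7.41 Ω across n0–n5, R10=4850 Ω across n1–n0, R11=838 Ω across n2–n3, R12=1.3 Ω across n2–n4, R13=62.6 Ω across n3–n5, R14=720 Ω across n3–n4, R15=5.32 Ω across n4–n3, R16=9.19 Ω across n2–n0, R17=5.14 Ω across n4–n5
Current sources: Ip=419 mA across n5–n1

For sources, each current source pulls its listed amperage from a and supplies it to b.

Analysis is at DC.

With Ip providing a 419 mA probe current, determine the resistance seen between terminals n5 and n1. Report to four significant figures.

R_eq = 9.289 Ω

Element admittances at DC:
  Y(R1) = 0.3356 S between n0,n3
  Y(R2) = 0.1672 S between n0,n3
  Y(R3) = 0.004950 S between n3,n2
  Y(R4) = 0.1006 S between n1,n5
  Y(R5) = 0.0004762 S between n0,n1
  Y(R6) = 0.1002 S between n0,n3
  Y(R7) = 0.0006369 S between n3,n2
  Y(R8) = 0.006369 S between n1,n5
  Y(R9) = 0.1350 S between n0,n5
  Y(R10) = 0.0002062 S between n1,n0
  Y(R11) = 0.001193 S between n2,n3
  Y(R12) = 0.7692 S between n2,n4
  Y(R13) = 0.01597 S between n3,n5
  Y(R14) = 0.001389 S between n3,n4
  Y(R15) = 0.1880 S between n4,n3
  Y(R16) = 0.1088 S between n2,n0
  Y(R17) = 0.1946 S between n4,n5
  Ip: injects 0.419 A into n1 (from n5)
Assemble and solve the 5×5 MNA system:
  V(n1)=3.882  V(n2)=-0.004100  V(n3)=-0.001330  V(n4)=-0.004704  V(n5)=-0.01038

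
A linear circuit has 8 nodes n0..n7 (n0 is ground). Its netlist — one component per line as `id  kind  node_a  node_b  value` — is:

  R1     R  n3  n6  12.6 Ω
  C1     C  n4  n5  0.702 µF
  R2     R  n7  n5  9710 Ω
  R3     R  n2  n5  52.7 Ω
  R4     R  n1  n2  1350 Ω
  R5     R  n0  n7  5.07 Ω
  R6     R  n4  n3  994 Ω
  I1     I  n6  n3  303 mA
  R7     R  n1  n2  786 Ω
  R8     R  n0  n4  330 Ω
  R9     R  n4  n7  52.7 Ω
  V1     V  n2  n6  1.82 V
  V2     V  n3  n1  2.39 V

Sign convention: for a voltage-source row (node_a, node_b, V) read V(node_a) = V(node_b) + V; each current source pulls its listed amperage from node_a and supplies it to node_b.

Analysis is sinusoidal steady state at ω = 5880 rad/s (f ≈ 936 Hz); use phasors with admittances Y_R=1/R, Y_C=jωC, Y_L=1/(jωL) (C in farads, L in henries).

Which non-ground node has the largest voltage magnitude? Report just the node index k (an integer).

Element admittances at ω=5880 rad/s:
  Y(R1) = 0.07937+0.000j S between n3,n6
  Y(C1) = 0.000+0.004128j S between n4,n5
  Y(R2) = 0.0001030+0.000j S between n7,n5
  Y(R3) = 0.01898+0.000j S between n2,n5
  Y(R4) = 0.0007407+0.000j S between n1,n2
  Y(R5) = 0.1972+0.000j S between n0,n7
  Y(R6) = 0.001006+0.000j S between n4,n3
  I1: injects 0.303 A into n3 (from n6)
  Y(R7) = 0.001272+0.000j S between n1,n2
  Y(R8) = 0.003030+0.000j S between n0,n4
  Y(R9) = 0.01898+0.000j S between n4,n7
  V1: constraint V(n2)−V(n6) = 1.82
  V2: constraint V(n3)−V(n1) = 2.39
Assemble and solve the 9×9 MNA system:
  V(n1)=-0.6079+0.4030j  V(n2)=-0.2034+0.4080j  V(n3)=1.782+0.4030j  V(n4)=0.0005031-0.001984j  V(n5)=-0.1089+0.4295j  V(n6)=-2.023+0.4080j  V(n7)=-7.729e-06+3.048e-05j
  i(V1)=0.0009780+0.0003974j  i(V2)=-0.0008143-1.008e-05j

6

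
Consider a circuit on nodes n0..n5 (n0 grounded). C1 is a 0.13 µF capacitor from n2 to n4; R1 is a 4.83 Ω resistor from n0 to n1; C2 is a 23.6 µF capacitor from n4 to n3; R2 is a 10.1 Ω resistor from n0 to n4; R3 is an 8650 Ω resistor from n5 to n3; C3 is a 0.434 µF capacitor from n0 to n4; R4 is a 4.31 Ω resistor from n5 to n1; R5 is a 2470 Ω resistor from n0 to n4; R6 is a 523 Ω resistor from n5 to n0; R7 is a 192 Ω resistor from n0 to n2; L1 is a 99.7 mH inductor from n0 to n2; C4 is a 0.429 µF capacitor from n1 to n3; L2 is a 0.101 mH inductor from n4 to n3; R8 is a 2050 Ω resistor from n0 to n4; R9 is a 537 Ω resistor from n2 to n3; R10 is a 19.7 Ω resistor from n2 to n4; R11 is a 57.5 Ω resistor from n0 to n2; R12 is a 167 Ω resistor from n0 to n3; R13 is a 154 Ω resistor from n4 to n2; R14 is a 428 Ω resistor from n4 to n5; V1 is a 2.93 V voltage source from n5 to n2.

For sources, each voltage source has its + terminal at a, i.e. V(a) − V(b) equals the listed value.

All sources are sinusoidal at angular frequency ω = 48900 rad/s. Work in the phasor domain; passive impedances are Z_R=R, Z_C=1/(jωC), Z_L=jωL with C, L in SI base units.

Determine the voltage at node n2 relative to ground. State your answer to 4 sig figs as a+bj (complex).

-1.913+0.03384j V

Element admittances at ω=48900 rad/s:
  Y(C1) = 0.000+0.006357j S between n2,n4
  Y(R1) = 0.2070+0.000j S between n0,n1
  Y(C2) = 0.000+1.154j S between n4,n3
  Y(R2) = 0.09901+0.000j S between n0,n4
  Y(R3) = 0.0001156+0.000j S between n5,n3
  Y(C3) = 0.000+0.02122j S between n0,n4
  Y(R4) = 0.2320+0.000j S between n5,n1
  Y(R5) = 0.0004049+0.000j S between n0,n4
  Y(R6) = 0.001912+0.000j S between n5,n0
  Y(R7) = 0.005208+0.000j S between n0,n2
  Y(L1) = 0.000-0.0002051j S between n0,n2
  Y(C4) = 0.000+0.02098j S between n1,n3
  Y(L2) = 0.000-0.2025j S between n4,n3
  Y(R8) = 0.0004878+0.000j S between n0,n4
  Y(R9) = 0.001862+0.000j S between n2,n3
  Y(R10) = 0.05076+0.000j S between n2,n4
  Y(R11) = 0.01739+0.000j S between n0,n2
  Y(R12) = 0.005988+0.000j S between n0,n3
  Y(R13) = 0.006494+0.000j S between n4,n2
  Y(R14) = 0.002336+0.000j S between n4,n5
  V1: constraint V(n5)−V(n2) = 2.93
Assemble and solve the 6×6 MNA system:
  V(n1)=0.5276-0.03522j  V(n2)=-1.913+0.03384j  V(n3)=-0.5839+0.1735j  V(n4)=-0.6071+0.1793j  V(n5)=1.017+0.03384j
  i(V1)=-0.1195-0.01573j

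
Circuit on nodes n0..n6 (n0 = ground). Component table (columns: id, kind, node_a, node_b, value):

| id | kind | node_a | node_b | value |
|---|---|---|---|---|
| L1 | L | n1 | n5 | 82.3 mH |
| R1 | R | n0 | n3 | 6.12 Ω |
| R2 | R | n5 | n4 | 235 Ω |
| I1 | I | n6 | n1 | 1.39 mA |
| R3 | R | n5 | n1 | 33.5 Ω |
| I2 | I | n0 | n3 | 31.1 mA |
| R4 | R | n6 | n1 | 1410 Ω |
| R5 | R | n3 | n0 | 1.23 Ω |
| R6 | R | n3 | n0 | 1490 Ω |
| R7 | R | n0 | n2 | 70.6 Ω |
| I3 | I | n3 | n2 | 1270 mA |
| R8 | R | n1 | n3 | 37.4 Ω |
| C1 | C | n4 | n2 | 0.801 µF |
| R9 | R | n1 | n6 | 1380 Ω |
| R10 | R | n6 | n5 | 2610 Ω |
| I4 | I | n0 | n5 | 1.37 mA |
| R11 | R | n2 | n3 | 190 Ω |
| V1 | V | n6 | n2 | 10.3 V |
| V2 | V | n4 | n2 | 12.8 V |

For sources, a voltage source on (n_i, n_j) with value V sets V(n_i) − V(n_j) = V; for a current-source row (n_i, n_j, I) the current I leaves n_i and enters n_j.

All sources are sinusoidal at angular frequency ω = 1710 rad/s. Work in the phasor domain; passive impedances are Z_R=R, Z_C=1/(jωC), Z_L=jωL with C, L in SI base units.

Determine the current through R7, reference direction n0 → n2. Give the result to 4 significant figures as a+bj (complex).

-0.7137-0.003197j A

MNA unknowns: 6 node voltages V₁..V_6 plus 2 source currents (V1, V2)
L1: Y=0.000-0.007106j on G[1,5]
R1: Y=0.1634+0.000j on G[0,3]
R2: Y=0.004255+0.000j on G[5,4]
I1: z[6]−=0.00139, z[1]+=0.00139
R3: Y=0.02985+0.000j on G[5,1]
I2: z[0]−=0.0311, z[3]+=0.0311
R4: Y=0.0007092+0.000j on G[6,1]
R5: Y=0.8130+0.000j on G[3,0]
R6: Y=0.0006711+0.000j on G[3,0]
R7: Y=0.01416+0.000j on G[0,2]
I3: z[3]−=1.27, z[2]+=1.27
R8: Y=0.02674+0.000j on G[1,3]
C1: Y=0.000+0.001370j on G[4,2]
R9: Y=0.0007246+0.000j on G[1,6]
R10: Y=0.0003831+0.000j on G[6,5]
I4: z[0]−=0.00137, z[5]+=0.00137
R11: Y=0.005263+0.000j on G[2,3]
V1: row V6−V2=10.3, i_V1 at 6,2
V2: row V4−V2=12.8, i_V2 at 4,2
solve → V1=10.10-0.1679j, V2=50.39+0.2257j, V3=-0.6972-0.003271j, V4=63.19+0.2257j, V5=16.95+1.296j, V6=60.69+0.2257j
aux → i_V1=-0.09068-0.0001541j, i_V2=-0.1967-0.01298j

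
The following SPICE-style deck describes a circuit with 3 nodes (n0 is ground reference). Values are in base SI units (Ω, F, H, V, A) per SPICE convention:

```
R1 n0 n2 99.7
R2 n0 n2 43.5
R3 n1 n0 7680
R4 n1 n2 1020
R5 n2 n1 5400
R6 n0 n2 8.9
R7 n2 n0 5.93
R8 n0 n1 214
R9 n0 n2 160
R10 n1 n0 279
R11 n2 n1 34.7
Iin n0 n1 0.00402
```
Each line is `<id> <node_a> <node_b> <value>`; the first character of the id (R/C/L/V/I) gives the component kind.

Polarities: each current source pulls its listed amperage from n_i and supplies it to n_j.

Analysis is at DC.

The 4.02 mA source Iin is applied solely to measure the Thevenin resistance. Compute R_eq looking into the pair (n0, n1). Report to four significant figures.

Element admittances at DC:
  Y(R1) = 0.01003 S between n0,n2
  Y(R2) = 0.02299 S between n0,n2
  Y(R3) = 0.0001302 S between n1,n0
  Y(R4) = 0.0009804 S between n1,n2
  Y(R5) = 0.0001852 S between n2,n1
  Y(R6) = 0.1124 S between n0,n2
  Y(R7) = 0.1686 S between n2,n0
  Y(R8) = 0.004673 S between n0,n1
  Y(R9) = 0.006250 S between n0,n2
  Y(R10) = 0.003584 S between n1,n0
  Y(R11) = 0.02882 S between n2,n1
  Iin: injects 0.00402 A into n1 (from n0)
Assemble and solve the 2×2 MNA system:
  V(n1)=0.1123  V(n2)=0.009612

R_eq = 27.93 Ω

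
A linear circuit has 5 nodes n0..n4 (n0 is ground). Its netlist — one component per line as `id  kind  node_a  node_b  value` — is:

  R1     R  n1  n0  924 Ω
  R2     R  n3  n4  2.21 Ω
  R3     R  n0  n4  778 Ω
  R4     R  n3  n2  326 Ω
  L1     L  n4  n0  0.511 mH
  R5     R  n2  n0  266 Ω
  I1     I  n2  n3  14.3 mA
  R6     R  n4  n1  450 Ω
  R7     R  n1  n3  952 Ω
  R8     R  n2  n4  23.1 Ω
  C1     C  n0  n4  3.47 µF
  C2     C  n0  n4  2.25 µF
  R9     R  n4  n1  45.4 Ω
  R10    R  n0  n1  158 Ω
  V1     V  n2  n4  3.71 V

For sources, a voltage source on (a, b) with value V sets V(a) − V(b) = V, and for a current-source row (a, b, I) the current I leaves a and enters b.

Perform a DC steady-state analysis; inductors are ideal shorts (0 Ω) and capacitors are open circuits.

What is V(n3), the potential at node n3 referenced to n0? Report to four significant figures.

Apply KCL at each of the 4 non-ground nodes and solve the resulting linear system.
Node n1: branches {R1, R6, R7, R9, R10} → V_1 = 0.001806
Node n2: branches {R4, R5, I1, R8, V1} → V_2 = 3.710
Node n3: branches {R2, R4, I1, R7} → V_3 = 0.05625
Node n4: branches {R2, R3, L1, R6, R8, C1, C2, R9, V1} → V_4 = 0.000
Source currents: i(L1)=-0.01396, i(V1)=-0.2001

0.05625 V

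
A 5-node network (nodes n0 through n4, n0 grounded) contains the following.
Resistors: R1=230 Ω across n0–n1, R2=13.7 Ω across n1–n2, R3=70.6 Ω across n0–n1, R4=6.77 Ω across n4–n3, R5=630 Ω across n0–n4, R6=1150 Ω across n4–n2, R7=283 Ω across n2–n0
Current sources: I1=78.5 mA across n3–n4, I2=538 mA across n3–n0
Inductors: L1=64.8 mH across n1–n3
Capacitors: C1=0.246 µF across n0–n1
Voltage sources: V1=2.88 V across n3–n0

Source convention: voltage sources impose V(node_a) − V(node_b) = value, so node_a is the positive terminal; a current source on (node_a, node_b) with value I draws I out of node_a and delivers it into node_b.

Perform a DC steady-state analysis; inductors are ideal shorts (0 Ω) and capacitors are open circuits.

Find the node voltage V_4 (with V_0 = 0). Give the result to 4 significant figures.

Apply KCL at each of the 4 non-ground nodes and solve the resulting linear system.
Node n1: branches {R1, R2, R3, L1, C1} → V_1 = 2.880
Node n2: branches {R2, R6, R7} → V_2 = 2.754
Node n3: branches {I1, R4, I2, L1, V1} → V_3 = 2.880
Node n4: branches {I1, R4, R5, R6} → V_4 = 3.372
Source currents: i(L1)=-0.06251, i(V1)=-0.6064

3.372 V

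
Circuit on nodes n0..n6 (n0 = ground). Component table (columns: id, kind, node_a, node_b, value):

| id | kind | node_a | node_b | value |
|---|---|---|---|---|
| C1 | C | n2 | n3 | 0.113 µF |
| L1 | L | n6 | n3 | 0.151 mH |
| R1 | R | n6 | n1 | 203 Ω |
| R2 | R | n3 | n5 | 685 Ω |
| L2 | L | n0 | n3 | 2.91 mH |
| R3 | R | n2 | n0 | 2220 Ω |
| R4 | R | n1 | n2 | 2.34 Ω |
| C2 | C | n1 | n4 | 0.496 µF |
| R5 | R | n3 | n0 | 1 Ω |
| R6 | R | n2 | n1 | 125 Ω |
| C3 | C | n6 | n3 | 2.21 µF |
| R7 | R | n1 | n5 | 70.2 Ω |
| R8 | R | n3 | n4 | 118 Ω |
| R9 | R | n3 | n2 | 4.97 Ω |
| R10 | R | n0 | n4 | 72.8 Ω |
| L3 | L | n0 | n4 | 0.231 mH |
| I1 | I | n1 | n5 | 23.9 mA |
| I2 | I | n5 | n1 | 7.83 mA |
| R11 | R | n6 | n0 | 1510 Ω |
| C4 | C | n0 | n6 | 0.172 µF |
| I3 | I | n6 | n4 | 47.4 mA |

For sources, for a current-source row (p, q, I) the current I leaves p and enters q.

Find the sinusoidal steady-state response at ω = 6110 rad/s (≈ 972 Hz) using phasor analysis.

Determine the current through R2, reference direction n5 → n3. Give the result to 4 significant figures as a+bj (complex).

0.001478-2.646e-07j A

MNA unknowns: 6 node voltages V₁..V_6
C1: Y=0.000+0.0006904j on G[2,3]
L1: Y=0.000-1.084j on G[6,3]
R1: Y=0.004926+0.000j on G[6,1]
R2: Y=0.001460+0.000j on G[3,5]
L2: Y=0.000-0.05624j on G[0,3]
R3: Y=0.0004505+0.000j on G[2,0]
R4: Y=0.4274+0.000j on G[1,2]
C2: Y=0.000+0.003031j on G[1,4]
R5: Y=1.000+0.000j on G[3,0]
R6: Y=0.008000+0.000j on G[2,1]
C3: Y=0.000+0.01350j on G[6,3]
R7: Y=0.01425+0.000j on G[1,5]
R8: Y=0.008475+0.000j on G[3,4]
R9: Y=0.2012+0.000j on G[3,2]
R10: Y=0.01374+0.000j on G[0,4]
L3: Y=0.000-0.7085j on G[0,4]
I1: z[1]−=0.0239, z[5]+=0.0239
I2: z[5]−=0.00783, z[1]+=0.00783
R11: Y=0.0006623+0.000j on G[6,0]
C4: Y=0.000+0.001051j on G[0,6]
I3: z[6]−=0.0474, z[4]+=0.0474
solve → V1=-0.05880-0.002002j, V2=-0.05506-0.001929j, V3=-0.04708-0.001802j, V4=0.002370+0.06656j, V5=0.9655-0.001983j, V6=-0.04736-0.04615j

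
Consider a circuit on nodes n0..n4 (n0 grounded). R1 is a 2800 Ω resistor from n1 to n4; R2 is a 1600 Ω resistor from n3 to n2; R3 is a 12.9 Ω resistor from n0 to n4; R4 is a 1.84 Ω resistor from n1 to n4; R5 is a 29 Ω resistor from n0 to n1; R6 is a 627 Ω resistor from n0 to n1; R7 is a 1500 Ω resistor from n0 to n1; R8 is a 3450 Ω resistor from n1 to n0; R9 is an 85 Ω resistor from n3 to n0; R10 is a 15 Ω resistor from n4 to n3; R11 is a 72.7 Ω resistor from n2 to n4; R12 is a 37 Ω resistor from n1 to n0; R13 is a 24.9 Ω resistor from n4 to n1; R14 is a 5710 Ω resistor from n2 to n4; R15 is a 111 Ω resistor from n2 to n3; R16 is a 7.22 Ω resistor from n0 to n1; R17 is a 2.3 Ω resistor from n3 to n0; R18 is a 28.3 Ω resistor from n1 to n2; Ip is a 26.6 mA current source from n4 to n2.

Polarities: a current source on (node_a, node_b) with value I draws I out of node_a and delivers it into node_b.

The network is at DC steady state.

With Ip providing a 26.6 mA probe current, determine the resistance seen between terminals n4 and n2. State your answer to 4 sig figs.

Element admittances at DC:
  Y(R1) = 0.0003571 S between n1,n4
  Y(R2) = 0.0006250 S between n3,n2
  Y(R3) = 0.07752 S between n0,n4
  Y(R4) = 0.5435 S between n1,n4
  Y(R5) = 0.03448 S between n0,n1
  Y(R6) = 0.001595 S between n0,n1
  Y(R7) = 0.0006667 S between n0,n1
  Y(R8) = 0.0002899 S between n1,n0
  Y(R9) = 0.01176 S between n3,n0
  Y(R10) = 0.06667 S between n4,n3
  Y(R11) = 0.01376 S between n2,n4
  Y(R12) = 0.02703 S between n1,n0
  Y(R13) = 0.04016 S between n4,n1
  Y(R14) = 0.0001751 S between n2,n4
  Y(R15) = 0.009009 S between n2,n3
  Y(R16) = 0.1385 S between n0,n1
  Y(R17) = 0.4348 S between n3,n0
  Y(R18) = 0.03534 S between n1,n2
  Ip: injects 0.0266 A into n2 (from n4)
Assemble and solve the 4×4 MNA system:
  V(n1)=-0.0001053  V(n2)=0.4459  V(n3)=0.004757  V(n4)=-0.02713

R_eq = 17.78 Ω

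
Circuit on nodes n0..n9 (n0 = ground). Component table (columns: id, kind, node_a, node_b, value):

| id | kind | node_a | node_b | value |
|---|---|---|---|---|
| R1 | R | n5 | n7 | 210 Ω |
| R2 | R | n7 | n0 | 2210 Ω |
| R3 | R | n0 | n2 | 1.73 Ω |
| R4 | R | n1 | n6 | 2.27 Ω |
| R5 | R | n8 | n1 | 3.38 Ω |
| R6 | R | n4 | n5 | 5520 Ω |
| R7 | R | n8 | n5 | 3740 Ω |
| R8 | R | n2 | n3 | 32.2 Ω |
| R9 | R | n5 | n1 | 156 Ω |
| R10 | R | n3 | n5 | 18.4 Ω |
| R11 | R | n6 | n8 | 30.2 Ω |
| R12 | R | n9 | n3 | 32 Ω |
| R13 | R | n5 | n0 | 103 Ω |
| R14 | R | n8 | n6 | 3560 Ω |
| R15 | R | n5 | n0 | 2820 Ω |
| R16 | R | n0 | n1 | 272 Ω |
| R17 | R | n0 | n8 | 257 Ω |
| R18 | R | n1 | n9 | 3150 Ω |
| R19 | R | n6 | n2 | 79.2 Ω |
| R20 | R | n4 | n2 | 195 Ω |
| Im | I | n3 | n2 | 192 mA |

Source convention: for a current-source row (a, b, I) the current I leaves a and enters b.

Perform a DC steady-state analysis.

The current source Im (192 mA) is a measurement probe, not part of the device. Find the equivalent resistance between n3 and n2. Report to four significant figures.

R_eq = 23.12 Ω

Element admittances at DC:
  Y(R1) = 0.004762 S between n5,n7
  Y(R2) = 0.0004525 S between n7,n0
  Y(R3) = 0.5780 S between n0,n2
  Y(R4) = 0.4405 S between n1,n6
  Y(R5) = 0.2959 S between n8,n1
  Y(R6) = 0.0001812 S between n4,n5
  Y(R7) = 0.0002674 S between n8,n5
  Y(R8) = 0.03106 S between n2,n3
  Y(R9) = 0.006410 S between n5,n1
  Y(R10) = 0.05435 S between n3,n5
  Y(R11) = 0.03311 S between n6,n8
  Y(R12) = 0.03125 S between n9,n3
  Y(R13) = 0.009709 S between n5,n0
  Y(R14) = 0.0002809 S between n8,n6
  Y(R15) = 0.0003546 S between n5,n0
  Y(R16) = 0.003676 S between n0,n1
  Y(R17) = 0.003891 S between n0,n8
  Y(R18) = 0.0003175 S between n1,n9
  Y(R19) = 0.01263 S between n6,n2
  Y(R20) = 0.005128 S between n4,n2
  Im: injects 0.192 A into n2 (from n3)
Assemble and solve the 9×9 MNA system:
  V(n1)=-0.8630  V(n2)=0.07269  V(n3)=-4.367  V(n4)=-0.04550  V(n5)=-3.391  V(n6)=-0.8380  V(n7)=-3.097  V(n8)=-0.8524  V(n9)=-4.332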